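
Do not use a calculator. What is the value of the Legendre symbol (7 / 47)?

1

Reciprocity: 7 ≡ 3 and 47 ≡ 3 (mod 4), so (7/47) = −(47/7).
Reduce top mod 7: now compute (5/7).
Reciprocity: 5 ≡ 1 and 7 ≡ 3 (mod 4), so (5/7) = +(7/5).
Reduce top mod 5: now compute (2/5).
Pull out 2: since 5 ≡ 5 (mod 8), (2/5) = -1.
Reached (1/5) = 1. Collecting the sign flips along the way, the symbol is +1.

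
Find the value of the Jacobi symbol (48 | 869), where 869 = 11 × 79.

-1

Pull out 2^4: since 869 ≡ 5 (mod 8), (2/869) = -1, so (2/869)^4 = +1.
Reciprocity: 3 ≡ 3 and 869 ≡ 1 (mod 4), so (3/869) = +(869/3).
Reduce top mod 3: now compute (2/3).
Pull out 2: since 3 ≡ 3 (mod 8), (2/3) = -1.
Reached (1/3) = 1. Collecting the sign flips along the way, the symbol is -1.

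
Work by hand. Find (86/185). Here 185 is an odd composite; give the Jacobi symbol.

1

Pull out 2: since 185 ≡ 1 (mod 8), (2/185) = +1.
Reciprocity: 43 ≡ 3 and 185 ≡ 1 (mod 4), so (43/185) = +(185/43).
Reduce top mod 43: now compute (13/43).
Reciprocity: 13 ≡ 1 and 43 ≡ 3 (mod 4), so (13/43) = +(43/13).
Reduce top mod 13: now compute (4/13).
Pull out 2^2: since 13 ≡ 5 (mod 8), (2/13) = -1, so (2/13)^2 = +1.
Reached (1/13) = 1. Collecting the sign flips along the way, the symbol is +1.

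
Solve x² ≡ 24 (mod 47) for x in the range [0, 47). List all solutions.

20, 27

Since 47 ≡ 3 (mod 4), a square root of 24 is 24^((47+1)/4) = 24^12 mod 47.
Repeated squaring: 24^2≡12, 24^4≡3, 24^8≡9 (mod 47).
24^12 = 24^(8+4) ≡ 27 (mod 47).
Check: 27² = 729 ≡ 24 (mod 47). The two roots are 20 and 27.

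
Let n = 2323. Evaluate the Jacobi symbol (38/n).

1

Pull out 2: since 2323 ≡ 3 (mod 8), (2/2323) = -1.
Reciprocity: 19 ≡ 3 and 2323 ≡ 3 (mod 4), so (19/2323) = −(2323/19).
Reduce top mod 19: now compute (5/19).
Reciprocity: 5 ≡ 1 and 19 ≡ 3 (mod 4), so (5/19) = +(19/5).
Reduce top mod 5: now compute (4/5).
Pull out 2^2: since 5 ≡ 5 (mod 8), (2/5) = -1, so (2/5)^2 = +1.
Reached (1/5) = 1. Collecting the sign flips along the way, the symbol is +1.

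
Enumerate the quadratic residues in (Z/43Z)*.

1,4,6,9,10,11,13,14,15,16,17,21,23,24,25,31,35,36,38,40,41

Square k = 1,…,21 (k and 43−k give the same square):
1²=1, 2²=4, 3²=9, 4²=16, 5²=25, 6²=36, 7²≡6, 8²≡21, 9²≡38, 10²≡14, 11²≡35, 12²≡15, 13²≡40, 14²≡24, 15²≡10, 16²≡41, 17²≡31, 18²≡23, 19²≡17, 20²≡13, 21²≡11 (mod 43).
So the quadratic residues mod 43 are {1, 4, 6, 9, 10, 11, 13, 14, 15, 16, 17, 21, 23, 24, 25, 31, 35, 36, 38, 40, 41}.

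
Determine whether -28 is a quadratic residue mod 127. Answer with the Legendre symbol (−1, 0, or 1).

1

First reduce: -28 ≡ 99 (mod 127).
Reciprocity: 99 ≡ 3 and 127 ≡ 3 (mod 4), so (99/127) = −(127/99).
Reduce top mod 99: now compute (28/99).
Pull out 2^2: since 99 ≡ 3 (mod 8), (2/99) = -1, so (2/99)^2 = +1.
Reciprocity: 7 ≡ 3 and 99 ≡ 3 (mod 4), so (7/99) = −(99/7).
Reduce top mod 7: now compute (1/7).
Reached (1/7) = 1. Collecting the sign flips along the way, the symbol is +1.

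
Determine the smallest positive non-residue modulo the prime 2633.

3

(2/2633) = +1, so 2 is a residue.
(3/2633) = −1, so 3 is the smallest positive non-residue mod 2633.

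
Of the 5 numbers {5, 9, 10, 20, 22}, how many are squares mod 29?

(5/29) = +1 → QR.
(9/29) = +1 → QR.
(10/29) = -1 → non-residue.
(20/29) = +1 → QR.
(22/29) = +1 → QR.
Total quadratic residues among the 5: 4.

4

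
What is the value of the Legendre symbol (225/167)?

1

First reduce: 225 ≡ 58 (mod 167).
Pull out 2: since 167 ≡ 7 (mod 8), (2/167) = +1.
Reciprocity: 29 ≡ 1 and 167 ≡ 3 (mod 4), so (29/167) = +(167/29).
Reduce top mod 29: now compute (22/29).
Pull out 2: since 29 ≡ 5 (mod 8), (2/29) = -1.
Reciprocity: 11 ≡ 3 and 29 ≡ 1 (mod 4), so (11/29) = +(29/11).
Reduce top mod 11: now compute (7/11).
Reciprocity: 7 ≡ 3 and 11 ≡ 3 (mod 4), so (7/11) = −(11/7).
Reduce top mod 7: now compute (4/7).
Pull out 2^2: since 7 ≡ 7 (mod 8), (2/7) = +1, so (2/7)^2 = +1.
Reached (1/7) = 1. Collecting the sign flips along the way, the symbol is +1.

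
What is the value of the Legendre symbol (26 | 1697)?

Pull out 2: since 1697 ≡ 1 (mod 8), (2/1697) = +1.
Reciprocity: 13 ≡ 1 and 1697 ≡ 1 (mod 4), so (13/1697) = +(1697/13).
Reduce top mod 13: now compute (7/13).
Reciprocity: 7 ≡ 3 and 13 ≡ 1 (mod 4), so (7/13) = +(13/7).
Reduce top mod 7: now compute (6/7).
Pull out 2: since 7 ≡ 7 (mod 8), (2/7) = +1.
Reciprocity: 3 ≡ 3 and 7 ≡ 3 (mod 4), so (3/7) = −(7/3).
Reduce top mod 3: now compute (1/3).
Reached (1/3) = 1. Collecting the sign flips along the way, the symbol is -1.

-1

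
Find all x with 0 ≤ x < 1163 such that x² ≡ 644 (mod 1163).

Since 1163 ≡ 3 (mod 4), a square root of 644 is 644^((1163+1)/4) = 644^291 mod 1163.
Repeated squaring: 644^2≡708, 644^4≡11, 644^8≡121, 644^16≡685, 644^32≡536, 644^64≡35, 644^128≡62, 644^256≡355 (mod 1163).
644^291 = 644^(256+32+2+1) ≡ 274 (mod 1163).
Check: 274² = 75076 ≡ 644 (mod 1163). The two roots are 274 and 889.

274, 889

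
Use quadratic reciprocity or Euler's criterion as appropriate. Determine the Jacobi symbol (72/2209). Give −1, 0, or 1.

1

Pull out 2^3: since 2209 ≡ 1 (mod 8), (2/2209) = +1, so (2/2209)^3 = +1.
Reciprocity: 9 ≡ 1 and 2209 ≡ 1 (mod 4), so (9/2209) = +(2209/9).
Reduce top mod 9: now compute (4/9).
Pull out 2^2: since 9 ≡ 1 (mod 8), (2/9) = +1, so (2/9)^2 = +1.
Reached (1/9) = 1. Collecting the sign flips along the way, the symbol is +1.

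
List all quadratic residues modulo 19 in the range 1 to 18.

Square k = 1,…,9 (k and 19−k give the same square):
1²=1, 2²=4, 3²=9, 4²=16, 5²≡6, 6²≡17, 7²≡11, 8²≡7, 9²≡5 (mod 19).
So the quadratic residues mod 19 are {1, 4, 5, 6, 7, 9, 11, 16, 17}.

1 4 5 6 7 9 11 16 17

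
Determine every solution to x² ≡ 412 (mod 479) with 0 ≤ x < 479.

43, 436

Since 479 ≡ 3 (mod 4), a square root of 412 is 412^((479+1)/4) = 412^120 mod 479.
Repeated squaring: 412^2≡178, 412^4≡70, 412^8≡110, 412^16≡125, 412^32≡297, 412^64≡73 (mod 479).
412^120 = 412^(64+32+16+8) ≡ 436 (mod 479).
Check: 436² = 190096 ≡ 412 (mod 479). The two roots are 43 and 436.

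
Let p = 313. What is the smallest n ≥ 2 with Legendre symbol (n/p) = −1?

5

(2/313) = +1, so 2 is a residue.
(3/313) = +1, so 3 is a residue.
(4/313) = +1, so 4 is a residue.
(5/313) = −1, so 5 is the smallest positive non-residue mod 313.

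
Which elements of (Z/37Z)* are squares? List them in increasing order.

1, 3, 4, 7, 9, 10, 11, 12, 16, 21, 25, 26, 27, 28, 30, 33, 34, 36

Square k = 1,…,18 (k and 37−k give the same square):
1²=1, 2²=4, 3²=9, 4²=16, 5²=25, 6²=36, 7²≡12, 8²≡27, 9²≡7, 10²≡26, 11²≡10, 12²≡33, 13²≡21, 14²≡11, 15²≡3, 16²≡34, 17²≡30, 18²≡28 (mod 37).
So the quadratic residues mod 37 are {1, 3, 4, 7, 9, 10, 11, 12, 16, 21, 25, 26, 27, 28, 30, 33, 34, 36}.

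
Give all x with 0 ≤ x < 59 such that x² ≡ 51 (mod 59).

Since 59 ≡ 3 (mod 4), a square root of 51 is 51^((59+1)/4) = 51^15 mod 59.
Repeated squaring: 51^2≡5, 51^4≡25, 51^8≡35 (mod 59).
51^15 = 51^(8+4+2+1) ≡ 46 (mod 59).
Check: 46² = 2116 ≡ 51 (mod 59). The two roots are 13 and 46.

13, 46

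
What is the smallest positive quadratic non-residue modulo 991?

(2/991) = +1, so 2 is a residue.
(3/991) = −1, so 3 is the smallest positive non-residue mod 991.

3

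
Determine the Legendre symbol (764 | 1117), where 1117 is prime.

Euler's criterion: (764/1117) ≡ 764^558 (mod 1117).
764^2 ≡ 622 (mod 1117)
764^4 ≡ 402 (mod 1117)
764^8 ≡ 756 (mod 1117)
764^16 ≡ 749 (mod 1117)
764^32 ≡ 267 (mod 1117)
764^64 ≡ 918 (mod 1117)
764^128 ≡ 506 (mod 1117)
764^256 ≡ 243 (mod 1117)
764^512 ≡ 965 (mod 1117)
764^558 = 764^(512+32+8+4+2) ≡ 1 (mod 1117).
Result is 1, so (764/1117) = 1.

1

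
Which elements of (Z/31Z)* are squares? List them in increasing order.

Square k = 1,…,15 (k and 31−k give the same square):
1²=1, 2²=4, 3²=9, 4²=16, 5²=25, 6²≡5, 7²≡18, 8²≡2, 9²≡19, 10²≡7, 11²≡28, 12²≡20, 13²≡14, 14²≡10, 15²≡8 (mod 31).
So the quadratic residues mod 31 are {1, 2, 4, 5, 7, 8, 9, 10, 14, 16, 18, 19, 20, 25, 28}.

1, 2, 4, 5, 7, 8, 9, 10, 14, 16, 18, 19, 20, 25, 28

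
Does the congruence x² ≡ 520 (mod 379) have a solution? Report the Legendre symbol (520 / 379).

Euler's criterion: (520/379) ≡ 141^189 (mod 379).
141^2 ≡ 173 (mod 379)
141^4 ≡ 367 (mod 379)
141^8 ≡ 144 (mod 379)
141^16 ≡ 270 (mod 379)
141^32 ≡ 132 (mod 379)
141^64 ≡ 369 (mod 379)
141^128 ≡ 100 (mod 379)
141^189 = 141^(128+32+16+8+4+1) ≡ 1 (mod 379).
Result is 1, so (520/379) = 1.

1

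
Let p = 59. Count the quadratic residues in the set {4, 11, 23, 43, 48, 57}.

(4/59) = +1 → QR.
(11/59) = -1 → non-residue.
(23/59) = -1 → non-residue.
(43/59) = -1 → non-residue.
(48/59) = +1 → QR.
(57/59) = +1 → QR.
Total quadratic residues among the 6: 3.

3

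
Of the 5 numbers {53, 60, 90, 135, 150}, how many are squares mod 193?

1

(53/193) = -1 → non-residue.
(60/193) = -1 → non-residue.
(90/193) = -1 → non-residue.
(135/193) = -1 → non-residue.
(150/193) = +1 → QR.
Total quadratic residues among the 5: 1.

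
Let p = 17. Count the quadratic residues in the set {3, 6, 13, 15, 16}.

3

(3/17) = -1 → non-residue.
(6/17) = -1 → non-residue.
(13/17) = +1 → QR.
(15/17) = +1 → QR.
(16/17) = +1 → QR.
Total quadratic residues among the 5: 3.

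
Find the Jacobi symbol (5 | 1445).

Reciprocity: 5 ≡ 1 and 1445 ≡ 1 (mod 4), so (5/1445) = +(1445/5).
Reduce top mod 5: now compute (0/5).
Top reduces to 0: gcd > 1, so the symbol is 0.

0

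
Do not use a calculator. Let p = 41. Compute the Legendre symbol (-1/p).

1

First reduce: -1 ≡ 40 (mod 41).
Pull out 2^3: since 41 ≡ 1 (mod 8), (2/41) = +1, so (2/41)^3 = +1.
Reciprocity: 5 ≡ 1 and 41 ≡ 1 (mod 4), so (5/41) = +(41/5).
Reduce top mod 5: now compute (1/5).
Reached (1/5) = 1. Collecting the sign flips along the way, the symbol is +1.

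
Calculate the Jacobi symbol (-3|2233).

First reduce: -3 ≡ 2230 (mod 2233).
Pull out 2: since 2233 ≡ 1 (mod 8), (2/2233) = +1.
Reciprocity: 1115 ≡ 3 and 2233 ≡ 1 (mod 4), so (1115/2233) = +(2233/1115).
Reduce top mod 1115: now compute (3/1115).
Reciprocity: 3 ≡ 3 and 1115 ≡ 3 (mod 4), so (3/1115) = −(1115/3).
Reduce top mod 3: now compute (2/3).
Pull out 2: since 3 ≡ 3 (mod 8), (2/3) = -1.
Reached (1/3) = 1. Collecting the sign flips along the way, the symbol is +1.

1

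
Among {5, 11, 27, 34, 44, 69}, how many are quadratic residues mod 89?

(5/89) = +1 → QR.
(11/89) = +1 → QR.
(27/89) = -1 → non-residue.
(34/89) = +1 → QR.
(44/89) = +1 → QR.
(69/89) = +1 → QR.
Total quadratic residues among the 6: 5.

5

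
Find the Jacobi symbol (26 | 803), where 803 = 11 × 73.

-1

Pull out 2: since 803 ≡ 3 (mod 8), (2/803) = -1.
Reciprocity: 13 ≡ 1 and 803 ≡ 3 (mod 4), so (13/803) = +(803/13).
Reduce top mod 13: now compute (10/13).
Pull out 2: since 13 ≡ 5 (mod 8), (2/13) = -1.
Reciprocity: 5 ≡ 1 and 13 ≡ 1 (mod 4), so (5/13) = +(13/5).
Reduce top mod 5: now compute (3/5).
Reciprocity: 3 ≡ 3 and 5 ≡ 1 (mod 4), so (3/5) = +(5/3).
Reduce top mod 3: now compute (2/3).
Pull out 2: since 3 ≡ 3 (mod 8), (2/3) = -1.
Reached (1/3) = 1. Collecting the sign flips along the way, the symbol is -1.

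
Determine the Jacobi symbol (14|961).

Pull out 2: since 961 ≡ 1 (mod 8), (2/961) = +1.
Reciprocity: 7 ≡ 3 and 961 ≡ 1 (mod 4), so (7/961) = +(961/7).
Reduce top mod 7: now compute (2/7).
Pull out 2: since 7 ≡ 7 (mod 8), (2/7) = +1.
Reached (1/7) = 1. Collecting the sign flips along the way, the symbol is +1.

1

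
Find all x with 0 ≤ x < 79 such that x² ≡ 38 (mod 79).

Since 79 ≡ 3 (mod 4), a square root of 38 is 38^((79+1)/4) = 38^20 mod 79.
Repeated squaring: 38^2≡22, 38^4≡10, 38^8≡21, 38^16≡46 (mod 79).
38^20 = 38^(16+4) ≡ 65 (mod 79).
Check: 65² = 4225 ≡ 38 (mod 79). The two roots are 14 and 65.

14, 65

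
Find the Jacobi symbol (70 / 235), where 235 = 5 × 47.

0

Pull out 2: since 235 ≡ 3 (mod 8), (2/235) = -1.
Reciprocity: 35 ≡ 3 and 235 ≡ 3 (mod 4), so (35/235) = −(235/35).
Reduce top mod 35: now compute (25/35).
Reciprocity: 25 ≡ 1 and 35 ≡ 3 (mod 4), so (25/35) = +(35/25).
Reduce top mod 25: now compute (10/25).
Pull out 2: since 25 ≡ 1 (mod 8), (2/25) = +1.
Reciprocity: 5 ≡ 1 and 25 ≡ 1 (mod 4), so (5/25) = +(25/5).
Reduce top mod 5: now compute (0/5).
Top reduces to 0: gcd > 1, so the symbol is 0.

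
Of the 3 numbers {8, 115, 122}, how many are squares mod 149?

0

(8/149) = -1 → non-residue.
(115/149) = -1 → non-residue.
(122/149) = -1 → non-residue.
Total quadratic residues among the 3: 0.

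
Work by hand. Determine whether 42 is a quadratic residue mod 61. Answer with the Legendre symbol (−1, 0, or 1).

1

Pull out 2: since 61 ≡ 5 (mod 8), (2/61) = -1.
Reciprocity: 21 ≡ 1 and 61 ≡ 1 (mod 4), so (21/61) = +(61/21).
Reduce top mod 21: now compute (19/21).
Reciprocity: 19 ≡ 3 and 21 ≡ 1 (mod 4), so (19/21) = +(21/19).
Reduce top mod 19: now compute (2/19).
Pull out 2: since 19 ≡ 3 (mod 8), (2/19) = -1.
Reached (1/19) = 1. Collecting the sign flips along the way, the symbol is +1.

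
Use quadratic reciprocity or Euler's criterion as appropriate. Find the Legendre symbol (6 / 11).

-1

Euler's criterion: (6/11) ≡ 6^5 (mod 11).
6^2 ≡ 3 (mod 11)
6^4 ≡ 9 (mod 11)
6^5 = 6^(4+1) ≡ 10 (mod 11).
Result is 10 ≡ −1, so (6/11) = −1.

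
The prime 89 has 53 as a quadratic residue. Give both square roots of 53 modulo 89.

26, 63

89 ≡ 1 (mod 4), so we find a root by search.
Trying successive values, 26² = 676 ≡ 53 (mod 89). The other root is 89 − 26 = 63.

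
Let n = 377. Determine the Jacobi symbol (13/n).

0

Reciprocity: 13 ≡ 1 and 377 ≡ 1 (mod 4), so (13/377) = +(377/13).
Reduce top mod 13: now compute (0/13).
Top reduces to 0: gcd > 1, so the symbol is 0.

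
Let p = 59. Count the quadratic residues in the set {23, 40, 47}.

(23/59) = -1 → non-residue.
(40/59) = -1 → non-residue.
(47/59) = -1 → non-residue.
Total quadratic residues among the 3: 0.

0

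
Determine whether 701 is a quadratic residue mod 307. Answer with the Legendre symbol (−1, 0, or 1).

First reduce: 701 ≡ 87 (mod 307).
Reciprocity: 87 ≡ 3 and 307 ≡ 3 (mod 4), so (87/307) = −(307/87).
Reduce top mod 87: now compute (46/87).
Pull out 2: since 87 ≡ 7 (mod 8), (2/87) = +1.
Reciprocity: 23 ≡ 3 and 87 ≡ 3 (mod 4), so (23/87) = −(87/23).
Reduce top mod 23: now compute (18/23).
Pull out 2: since 23 ≡ 7 (mod 8), (2/23) = +1.
Reciprocity: 9 ≡ 1 and 23 ≡ 3 (mod 4), so (9/23) = +(23/9).
Reduce top mod 9: now compute (5/9).
Reciprocity: 5 ≡ 1 and 9 ≡ 1 (mod 4), so (5/9) = +(9/5).
Reduce top mod 5: now compute (4/5).
Pull out 2^2: since 5 ≡ 5 (mod 8), (2/5) = -1, so (2/5)^2 = +1.
Reached (1/5) = 1. Collecting the sign flips along the way, the symbol is +1.

1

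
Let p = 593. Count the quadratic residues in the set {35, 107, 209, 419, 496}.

(35/593) = +1 → QR.
(107/593) = -1 → non-residue.
(209/593) = -1 → non-residue.
(419/593) = -1 → non-residue.
(496/593) = +1 → QR.
Total quadratic residues among the 5: 2.

2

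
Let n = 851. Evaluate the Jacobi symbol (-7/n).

1

First reduce: -7 ≡ 844 (mod 851).
Pull out 2^2: since 851 ≡ 3 (mod 8), (2/851) = -1, so (2/851)^2 = +1.
Reciprocity: 211 ≡ 3 and 851 ≡ 3 (mod 4), so (211/851) = −(851/211).
Reduce top mod 211: now compute (7/211).
Reciprocity: 7 ≡ 3 and 211 ≡ 3 (mod 4), so (7/211) = −(211/7).
Reduce top mod 7: now compute (1/7).
Reached (1/7) = 1. Collecting the sign flips along the way, the symbol is +1.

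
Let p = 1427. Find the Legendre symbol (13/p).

Reciprocity: 13 ≡ 1 and 1427 ≡ 3 (mod 4), so (13/1427) = +(1427/13).
Reduce top mod 13: now compute (10/13).
Pull out 2: since 13 ≡ 5 (mod 8), (2/13) = -1.
Reciprocity: 5 ≡ 1 and 13 ≡ 1 (mod 4), so (5/13) = +(13/5).
Reduce top mod 5: now compute (3/5).
Reciprocity: 3 ≡ 3 and 5 ≡ 1 (mod 4), so (3/5) = +(5/3).
Reduce top mod 3: now compute (2/3).
Pull out 2: since 3 ≡ 3 (mod 8), (2/3) = -1.
Reached (1/3) = 1. Collecting the sign flips along the way, the symbol is +1.

1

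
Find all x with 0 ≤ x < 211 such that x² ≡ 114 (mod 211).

89, 122

Since 211 ≡ 3 (mod 4), a square root of 114 is 114^((211+1)/4) = 114^53 mod 211.
Repeated squaring: 114^2≡125, 114^4≡11, 114^8≡121, 114^16≡82, 114^32≡183 (mod 211).
114^53 = 114^(32+16+4+1) ≡ 122 (mod 211).
Check: 122² = 14884 ≡ 114 (mod 211). The two roots are 89 and 122.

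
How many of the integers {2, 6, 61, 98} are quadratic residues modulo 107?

1

(2/107) = -1 → non-residue.
(6/107) = -1 → non-residue.
(61/107) = +1 → QR.
(98/107) = -1 → non-residue.
Total quadratic residues among the 4: 1.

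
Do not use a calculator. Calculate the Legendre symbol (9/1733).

Reciprocity: 9 ≡ 1 and 1733 ≡ 1 (mod 4), so (9/1733) = +(1733/9).
Reduce top mod 9: now compute (5/9).
Reciprocity: 5 ≡ 1 and 9 ≡ 1 (mod 4), so (5/9) = +(9/5).
Reduce top mod 5: now compute (4/5).
Pull out 2^2: since 5 ≡ 5 (mod 8), (2/5) = -1, so (2/5)^2 = +1.
Reached (1/5) = 1. Collecting the sign flips along the way, the symbol is +1.

1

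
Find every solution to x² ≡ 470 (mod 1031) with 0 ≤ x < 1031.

Since 1031 ≡ 3 (mod 4), a square root of 470 is 470^((1031+1)/4) = 470^258 mod 1031.
Repeated squaring: 470^2≡266, 470^4≡648, 470^8≡287, 470^16≡920, 470^32≡980, 470^64≡539, 470^128≡810, 470^256≡384 (mod 1031).
470^258 = 470^(256+2) ≡ 75 (mod 1031).
Check: 75² = 5625 ≡ 470 (mod 1031). The two roots are 75 and 956.

75, 956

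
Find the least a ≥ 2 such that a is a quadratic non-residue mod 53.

2

(2/53) = −1, so 2 is the smallest positive non-residue mod 53.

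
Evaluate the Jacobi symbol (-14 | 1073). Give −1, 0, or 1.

1

First reduce: -14 ≡ 1059 (mod 1073).
Reciprocity: 1059 ≡ 3 and 1073 ≡ 1 (mod 4), so (1059/1073) = +(1073/1059).
Reduce top mod 1059: now compute (14/1059).
Pull out 2: since 1059 ≡ 3 (mod 8), (2/1059) = -1.
Reciprocity: 7 ≡ 3 and 1059 ≡ 3 (mod 4), so (7/1059) = −(1059/7).
Reduce top mod 7: now compute (2/7).
Pull out 2: since 7 ≡ 7 (mod 8), (2/7) = +1.
Reached (1/7) = 1. Collecting the sign flips along the way, the symbol is +1.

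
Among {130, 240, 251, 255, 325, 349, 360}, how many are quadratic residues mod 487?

(130/487) = +1 → QR.
(240/487) = +1 → QR.
(251/487) = +1 → QR.
(255/487) = -1 → non-residue.
(325/487) = -1 → non-residue.
(349/487) = -1 → non-residue.
(360/487) = -1 → non-residue.
Total quadratic residues among the 7: 3.

3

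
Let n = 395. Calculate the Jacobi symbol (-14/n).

1

First reduce: -14 ≡ 381 (mod 395).
Reciprocity: 381 ≡ 1 and 395 ≡ 3 (mod 4), so (381/395) = +(395/381).
Reduce top mod 381: now compute (14/381).
Pull out 2: since 381 ≡ 5 (mod 8), (2/381) = -1.
Reciprocity: 7 ≡ 3 and 381 ≡ 1 (mod 4), so (7/381) = +(381/7).
Reduce top mod 7: now compute (3/7).
Reciprocity: 3 ≡ 3 and 7 ≡ 3 (mod 4), so (3/7) = −(7/3).
Reduce top mod 3: now compute (1/3).
Reached (1/3) = 1. Collecting the sign flips along the way, the symbol is +1.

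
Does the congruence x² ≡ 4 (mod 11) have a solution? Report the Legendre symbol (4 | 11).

1

Pull out 2^2: since 11 ≡ 3 (mod 8), (2/11) = -1, so (2/11)^2 = +1.
Reached (1/11) = 1. Collecting the sign flips along the way, the symbol is +1.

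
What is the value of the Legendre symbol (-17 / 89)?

First reduce: -17 ≡ 72 (mod 89).
Pull out 2^3: since 89 ≡ 1 (mod 8), (2/89) = +1, so (2/89)^3 = +1.
Reciprocity: 9 ≡ 1 and 89 ≡ 1 (mod 4), so (9/89) = +(89/9).
Reduce top mod 9: now compute (8/9).
Pull out 2^3: since 9 ≡ 1 (mod 8), (2/9) = +1, so (2/9)^3 = +1.
Reached (1/9) = 1. Collecting the sign flips along the way, the symbol is +1.

1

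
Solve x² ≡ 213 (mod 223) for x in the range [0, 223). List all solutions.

Since 223 ≡ 3 (mod 4), a square root of 213 is 213^((223+1)/4) = 213^56 mod 223.
Repeated squaring: 213^2≡100, 213^4≡188, 213^8≡110, 213^16≡58, 213^32≡19 (mod 223).
213^56 = 213^(32+16+8) ≡ 131 (mod 223).
Check: 131² = 17161 ≡ 213 (mod 223). The two roots are 92 and 131.

92, 131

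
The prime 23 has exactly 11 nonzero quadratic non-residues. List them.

Square k = 1,…,11 (k and 23−k give the same square):
1²=1, 2²=4, 3²=9, 4²=16, 5²≡2, 6²≡13, 7²≡3, 8²≡18, 9²≡12, 10²≡8, 11²≡6 (mod 23).
The residues are {1, 2, 3, 4, 6, 8, 9, 12, 13, 16, 18}; the non-residues are the remaining 11 nonzero classes.

5 7 10 11 14 15 17 19 20 21 22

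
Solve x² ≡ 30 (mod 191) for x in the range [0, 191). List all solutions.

52, 139

Since 191 ≡ 3 (mod 4), a square root of 30 is 30^((191+1)/4) = 30^48 mod 191.
Repeated squaring: 30^2≡136, 30^4≡160, 30^8≡6, 30^16≡36, 30^32≡150 (mod 191).
30^48 = 30^(32+16) ≡ 52 (mod 191).
Check: 52² = 2704 ≡ 30 (mod 191). The two roots are 52 and 139.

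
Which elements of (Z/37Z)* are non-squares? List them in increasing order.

Square k = 1,…,18 (k and 37−k give the same square):
1²=1, 2²=4, 3²=9, 4²=16, 5²=25, 6²=36, 7²≡12, 8²≡27, 9²≡7, 10²≡26, 11²≡10, 12²≡33, 13²≡21, 14²≡11, 15²≡3, 16²≡34, 17²≡30, 18²≡28 (mod 37).
The residues are {1, 3, 4, 7, 9, 10, 11, 12, 16, 21, 25, 26, 27, 28, 30, 33, 34, 36}; the non-residues are the remaining 18 nonzero classes.

2 5 6 8 13 14 15 17 18 19 20 22 23 24 29 31 32 35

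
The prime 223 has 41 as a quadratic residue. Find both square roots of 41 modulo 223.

34, 189

Since 223 ≡ 3 (mod 4), a square root of 41 is 41^((223+1)/4) = 41^56 mod 223.
Repeated squaring: 41^2≡120, 41^4≡128, 41^8≡105, 41^16≡98, 41^32≡15 (mod 223).
41^56 = 41^(32+16+8) ≡ 34 (mod 223).
Check: 34² = 1156 ≡ 41 (mod 223). The two roots are 34 and 189.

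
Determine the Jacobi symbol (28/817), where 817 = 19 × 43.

-1

Pull out 2^2: since 817 ≡ 1 (mod 8), (2/817) = +1, so (2/817)^2 = +1.
Reciprocity: 7 ≡ 3 and 817 ≡ 1 (mod 4), so (7/817) = +(817/7).
Reduce top mod 7: now compute (5/7).
Reciprocity: 5 ≡ 1 and 7 ≡ 3 (mod 4), so (5/7) = +(7/5).
Reduce top mod 5: now compute (2/5).
Pull out 2: since 5 ≡ 5 (mod 8), (2/5) = -1.
Reached (1/5) = 1. Collecting the sign flips along the way, the symbol is -1.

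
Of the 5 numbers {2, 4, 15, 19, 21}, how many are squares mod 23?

2

(2/23) = +1 → QR.
(4/23) = +1 → QR.
(15/23) = -1 → non-residue.
(19/23) = -1 → non-residue.
(21/23) = -1 → non-residue.
Total quadratic residues among the 5: 2.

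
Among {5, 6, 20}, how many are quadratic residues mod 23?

(5/23) = -1 → non-residue.
(6/23) = +1 → QR.
(20/23) = -1 → non-residue.
Total quadratic residues among the 3: 1.

1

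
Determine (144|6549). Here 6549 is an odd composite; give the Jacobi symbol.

Pull out 2^4: since 6549 ≡ 5 (mod 8), (2/6549) = -1, so (2/6549)^4 = +1.
Reciprocity: 9 ≡ 1 and 6549 ≡ 1 (mod 4), so (9/6549) = +(6549/9).
Reduce top mod 9: now compute (6/9).
Pull out 2: since 9 ≡ 1 (mod 8), (2/9) = +1.
Reciprocity: 3 ≡ 3 and 9 ≡ 1 (mod 4), so (3/9) = +(9/3).
Reduce top mod 3: now compute (0/3).
Top reduces to 0: gcd > 1, so the symbol is 0.

0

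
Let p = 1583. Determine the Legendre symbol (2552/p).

-1

First reduce: 2552 ≡ 969 (mod 1583).
Reciprocity: 969 ≡ 1 and 1583 ≡ 3 (mod 4), so (969/1583) = +(1583/969).
Reduce top mod 969: now compute (614/969).
Pull out 2: since 969 ≡ 1 (mod 8), (2/969) = +1.
Reciprocity: 307 ≡ 3 and 969 ≡ 1 (mod 4), so (307/969) = +(969/307).
Reduce top mod 307: now compute (48/307).
Pull out 2^4: since 307 ≡ 3 (mod 8), (2/307) = -1, so (2/307)^4 = +1.
Reciprocity: 3 ≡ 3 and 307 ≡ 3 (mod 4), so (3/307) = −(307/3).
Reduce top mod 3: now compute (1/3).
Reached (1/3) = 1. Collecting the sign flips along the way, the symbol is -1.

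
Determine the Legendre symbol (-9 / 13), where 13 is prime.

Euler's criterion: (-9/13) ≡ 4^6 (mod 13).
4^2 ≡ 3 (mod 13)
4^4 ≡ 9 (mod 13)
4^6 = 4^(4+2) ≡ 1 (mod 13).
Result is 1, so (-9/13) = 1.

1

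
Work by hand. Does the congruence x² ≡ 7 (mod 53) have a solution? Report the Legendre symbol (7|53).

1

Euler's criterion: (7/53) ≡ 7^26 (mod 53).
7^2 ≡ 49 (mod 53)
7^4 ≡ 16 (mod 53)
7^8 ≡ 44 (mod 53)
7^16 ≡ 28 (mod 53)
7^26 = 7^(16+8+2) ≡ 1 (mod 53).
Result is 1, so (7/53) = 1.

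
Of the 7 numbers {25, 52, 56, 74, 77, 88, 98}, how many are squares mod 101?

5

(25/101) = +1 → QR.
(52/101) = +1 → QR.
(56/101) = +1 → QR.
(74/101) = -1 → non-residue.
(77/101) = +1 → QR.
(88/101) = +1 → QR.
(98/101) = -1 → non-residue.
Total quadratic residues among the 7: 5.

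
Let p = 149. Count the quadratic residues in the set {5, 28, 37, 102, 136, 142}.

5

(5/149) = +1 → QR.
(28/149) = +1 → QR.
(37/149) = +1 → QR.
(102/149) = +1 → QR.
(136/149) = -1 → non-residue.
(142/149) = +1 → QR.
Total quadratic residues among the 6: 5.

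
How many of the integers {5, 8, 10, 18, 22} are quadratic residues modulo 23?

(5/23) = -1 → non-residue.
(8/23) = +1 → QR.
(10/23) = -1 → non-residue.
(18/23) = +1 → QR.
(22/23) = -1 → non-residue.
Total quadratic residues among the 5: 2.

2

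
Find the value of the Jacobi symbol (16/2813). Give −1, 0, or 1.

1

Pull out 2^4: since 2813 ≡ 5 (mod 8), (2/2813) = -1, so (2/2813)^4 = +1.
Reached (1/2813) = 1. Collecting the sign flips along the way, the symbol is +1.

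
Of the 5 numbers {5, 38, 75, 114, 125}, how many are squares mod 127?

(5/127) = -1 → non-residue.
(38/127) = +1 → QR.
(75/127) = -1 → non-residue.
(114/127) = -1 → non-residue.
(125/127) = -1 → non-residue.
Total quadratic residues among the 5: 1.

1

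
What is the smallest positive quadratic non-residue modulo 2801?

3

(2/2801) = +1, so 2 is a residue.
(3/2801) = −1, so 3 is the smallest positive non-residue mod 2801.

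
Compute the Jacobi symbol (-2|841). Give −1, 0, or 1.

First reduce: -2 ≡ 839 (mod 841).
Reciprocity: 839 ≡ 3 and 841 ≡ 1 (mod 4), so (839/841) = +(841/839).
Reduce top mod 839: now compute (2/839).
Pull out 2: since 839 ≡ 7 (mod 8), (2/839) = +1.
Reached (1/839) = 1. Collecting the sign flips along the way, the symbol is +1.

1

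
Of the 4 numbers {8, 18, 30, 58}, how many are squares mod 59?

0

(8/59) = -1 → non-residue.
(18/59) = -1 → non-residue.
(30/59) = -1 → non-residue.
(58/59) = -1 → non-residue.
Total quadratic residues among the 4: 0.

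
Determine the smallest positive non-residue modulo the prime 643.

(2/643) = −1, so 2 is the smallest positive non-residue mod 643.

2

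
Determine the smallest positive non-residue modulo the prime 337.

(2/337) = +1, so 2 is a residue.
(3/337) = +1, so 3 is a residue.
(4/337) = +1, so 4 is a residue.
(5/337) = −1, so 5 is the smallest positive non-residue mod 337.

5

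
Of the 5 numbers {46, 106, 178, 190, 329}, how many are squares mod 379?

3

(46/379) = -1 → non-residue.
(106/379) = +1 → QR.
(178/379) = +1 → QR.
(190/379) = -1 → non-residue.
(329/379) = +1 → QR.
Total quadratic residues among the 5: 3.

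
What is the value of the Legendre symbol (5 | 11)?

Euler's criterion: (5/11) ≡ 5^5 (mod 11).
5^2 ≡ 3 (mod 11)
5^4 ≡ 9 (mod 11)
5^5 = 5^(4+1) ≡ 1 (mod 11).
Result is 1, so (5/11) = 1.

1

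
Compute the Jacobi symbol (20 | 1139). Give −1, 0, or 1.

1

Pull out 2^2: since 1139 ≡ 3 (mod 8), (2/1139) = -1, so (2/1139)^2 = +1.
Reciprocity: 5 ≡ 1 and 1139 ≡ 3 (mod 4), so (5/1139) = +(1139/5).
Reduce top mod 5: now compute (4/5).
Pull out 2^2: since 5 ≡ 5 (mod 8), (2/5) = -1, so (2/5)^2 = +1.
Reached (1/5) = 1. Collecting the sign flips along the way, the symbol is +1.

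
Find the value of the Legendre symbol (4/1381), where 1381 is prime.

Pull out 2^2: since 1381 ≡ 5 (mod 8), (2/1381) = -1, so (2/1381)^2 = +1.
Reached (1/1381) = 1. Collecting the sign flips along the way, the symbol is +1.

1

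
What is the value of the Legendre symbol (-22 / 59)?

First reduce: -22 ≡ 37 (mod 59).
Reciprocity: 37 ≡ 1 and 59 ≡ 3 (mod 4), so (37/59) = +(59/37).
Reduce top mod 37: now compute (22/37).
Pull out 2: since 37 ≡ 5 (mod 8), (2/37) = -1.
Reciprocity: 11 ≡ 3 and 37 ≡ 1 (mod 4), so (11/37) = +(37/11).
Reduce top mod 11: now compute (4/11).
Pull out 2^2: since 11 ≡ 3 (mod 8), (2/11) = -1, so (2/11)^2 = +1.
Reached (1/11) = 1. Collecting the sign flips along the way, the symbol is -1.

-1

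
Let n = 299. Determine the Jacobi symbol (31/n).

-1

Reciprocity: 31 ≡ 3 and 299 ≡ 3 (mod 4), so (31/299) = −(299/31).
Reduce top mod 31: now compute (20/31).
Pull out 2^2: since 31 ≡ 7 (mod 8), (2/31) = +1, so (2/31)^2 = +1.
Reciprocity: 5 ≡ 1 and 31 ≡ 3 (mod 4), so (5/31) = +(31/5).
Reduce top mod 5: now compute (1/5).
Reached (1/5) = 1. Collecting the sign flips along the way, the symbol is -1.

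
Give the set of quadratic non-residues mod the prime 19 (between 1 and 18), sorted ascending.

Square k = 1,…,9 (k and 19−k give the same square):
1²=1, 2²=4, 3²=9, 4²=16, 5²≡6, 6²≡17, 7²≡11, 8²≡7, 9²≡5 (mod 19).
The residues are {1, 4, 5, 6, 7, 9, 11, 16, 17}; the non-residues are the remaining 9 nonzero classes.

2 3 8 10 12 13 14 15 18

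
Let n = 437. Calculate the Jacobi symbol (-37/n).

1

First reduce: -37 ≡ 400 (mod 437).
Pull out 2^4: since 437 ≡ 5 (mod 8), (2/437) = -1, so (2/437)^4 = +1.
Reciprocity: 25 ≡ 1 and 437 ≡ 1 (mod 4), so (25/437) = +(437/25).
Reduce top mod 25: now compute (12/25).
Pull out 2^2: since 25 ≡ 1 (mod 8), (2/25) = +1, so (2/25)^2 = +1.
Reciprocity: 3 ≡ 3 and 25 ≡ 1 (mod 4), so (3/25) = +(25/3).
Reduce top mod 3: now compute (1/3).
Reached (1/3) = 1. Collecting the sign flips along the way, the symbol is +1.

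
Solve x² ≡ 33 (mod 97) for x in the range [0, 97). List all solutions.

18, 79

97 ≡ 1 (mod 4), so we find a root by search.
Trying successive values, 18² = 324 ≡ 33 (mod 97). The other root is 97 − 18 = 79.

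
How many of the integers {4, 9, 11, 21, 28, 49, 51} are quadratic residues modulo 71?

3

(4/71) = +1 → QR.
(9/71) = +1 → QR.
(11/71) = -1 → non-residue.
(21/71) = -1 → non-residue.
(28/71) = -1 → non-residue.
(49/71) = +1 → QR.
(51/71) = -1 → non-residue.
Total quadratic residues among the 7: 3.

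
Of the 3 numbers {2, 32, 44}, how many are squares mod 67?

(2/67) = -1 → non-residue.
(32/67) = -1 → non-residue.
(44/67) = -1 → non-residue.
Total quadratic residues among the 3: 0.

0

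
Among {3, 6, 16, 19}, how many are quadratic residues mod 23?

(3/23) = +1 → QR.
(6/23) = +1 → QR.
(16/23) = +1 → QR.
(19/23) = -1 → non-residue.
Total quadratic residues among the 4: 3.

3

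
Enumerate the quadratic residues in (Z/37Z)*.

1, 3, 4, 7, 9, 10, 11, 12, 16, 21, 25, 26, 27, 28, 30, 33, 34, 36

Square k = 1,…,18 (k and 37−k give the same square):
1²=1, 2²=4, 3²=9, 4²=16, 5²=25, 6²=36, 7²≡12, 8²≡27, 9²≡7, 10²≡26, 11²≡10, 12²≡33, 13²≡21, 14²≡11, 15²≡3, 16²≡34, 17²≡30, 18²≡28 (mod 37).
So the quadratic residues mod 37 are {1, 3, 4, 7, 9, 10, 11, 12, 16, 21, 25, 26, 27, 28, 30, 33, 34, 36}.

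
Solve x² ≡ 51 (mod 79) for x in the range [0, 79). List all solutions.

29, 50

Since 79 ≡ 3 (mod 4), a square root of 51 is 51^((79+1)/4) = 51^20 mod 79.
Repeated squaring: 51^2≡73, 51^4≡36, 51^8≡32, 51^16≡76 (mod 79).
51^20 = 51^(16+4) ≡ 50 (mod 79).
Check: 50² = 2500 ≡ 51 (mod 79). The two roots are 29 and 50.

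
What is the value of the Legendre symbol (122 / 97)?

1

First reduce: 122 ≡ 25 (mod 97).
Reciprocity: 25 ≡ 1 and 97 ≡ 1 (mod 4), so (25/97) = +(97/25).
Reduce top mod 25: now compute (22/25).
Pull out 2: since 25 ≡ 1 (mod 8), (2/25) = +1.
Reciprocity: 11 ≡ 3 and 25 ≡ 1 (mod 4), so (11/25) = +(25/11).
Reduce top mod 11: now compute (3/11).
Reciprocity: 3 ≡ 3 and 11 ≡ 3 (mod 4), so (3/11) = −(11/3).
Reduce top mod 3: now compute (2/3).
Pull out 2: since 3 ≡ 3 (mod 8), (2/3) = -1.
Reached (1/3) = 1. Collecting the sign flips along the way, the symbol is +1.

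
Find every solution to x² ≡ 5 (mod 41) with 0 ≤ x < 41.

13, 28

41 ≡ 1 (mod 4), so we find a root by search.
Trying successive values, 13² = 169 ≡ 5 (mod 41). The other root is 41 − 13 = 28.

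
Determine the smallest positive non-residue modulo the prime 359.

7

(2/359) = +1, so 2 is a residue.
(3/359) = +1, so 3 is a residue.
(4/359) = +1, so 4 is a residue.
(5/359) = +1, so 5 is a residue.
(6/359) = +1, so 6 is a residue.
(7/359) = −1, so 7 is the smallest positive non-residue mod 359.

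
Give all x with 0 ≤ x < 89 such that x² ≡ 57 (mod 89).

89 ≡ 1 (mod 4), so we find a root by search.
Trying successive values, 18² = 324 ≡ 57 (mod 89). The other root is 89 − 18 = 71.

18, 71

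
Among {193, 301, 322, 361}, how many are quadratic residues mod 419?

(193/419) = -1 → non-residue.
(301/419) = +1 → QR.
(322/419) = -1 → non-residue.
(361/419) = +1 → QR.
Total quadratic residues among the 4: 2.

2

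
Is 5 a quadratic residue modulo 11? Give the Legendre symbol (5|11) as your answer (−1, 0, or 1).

Reciprocity: 5 ≡ 1 and 11 ≡ 3 (mod 4), so (5/11) = +(11/5).
Reduce top mod 5: now compute (1/5).
Reached (1/5) = 1. Collecting the sign flips along the way, the symbol is +1.

1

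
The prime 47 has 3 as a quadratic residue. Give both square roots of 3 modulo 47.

Since 47 ≡ 3 (mod 4), a square root of 3 is 3^((47+1)/4) = 3^12 mod 47.
Repeated squaring: 3^2≡9, 3^4≡34, 3^8≡28 (mod 47).
3^12 = 3^(8+4) ≡ 12 (mod 47).
Check: 12² = 144 ≡ 3 (mod 47). The two roots are 12 and 35.

12, 35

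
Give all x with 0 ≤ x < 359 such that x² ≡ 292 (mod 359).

37, 322

Since 359 ≡ 3 (mod 4), a square root of 292 is 292^((359+1)/4) = 292^90 mod 359.
Repeated squaring: 292^2≡181, 292^4≡92, 292^8≡207, 292^16≡128, 292^32≡229, 292^64≡27 (mod 359).
292^90 = 292^(64+16+8+2) ≡ 37 (mod 359).
Check: 37² = 1369 ≡ 292 (mod 359). The two roots are 37 and 322.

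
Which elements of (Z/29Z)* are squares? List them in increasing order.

Square k = 1,…,14 (k and 29−k give the same square):
1²=1, 2²=4, 3²=9, 4²=16, 5²=25, 6²≡7, 7²≡20, 8²≡6, 9²≡23, 10²≡13, 11²≡5, 12²≡28, 13²≡24, 14²≡22 (mod 29).
So the quadratic residues mod 29 are {1, 4, 5, 6, 7, 9, 13, 16, 20, 22, 23, 24, 25, 28}.

1,4,5,6,7,9,13,16,20,22,23,24,25,28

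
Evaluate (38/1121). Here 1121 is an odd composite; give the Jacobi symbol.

Pull out 2: since 1121 ≡ 1 (mod 8), (2/1121) = +1.
Reciprocity: 19 ≡ 3 and 1121 ≡ 1 (mod 4), so (19/1121) = +(1121/19).
Reduce top mod 19: now compute (0/19).
Top reduces to 0: gcd > 1, so the symbol is 0.

0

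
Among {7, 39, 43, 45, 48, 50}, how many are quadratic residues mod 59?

3

(7/59) = +1 → QR.
(39/59) = -1 → non-residue.
(43/59) = -1 → non-residue.
(45/59) = +1 → QR.
(48/59) = +1 → QR.
(50/59) = -1 → non-residue.
Total quadratic residues among the 6: 3.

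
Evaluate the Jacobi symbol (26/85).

Pull out 2: since 85 ≡ 5 (mod 8), (2/85) = -1.
Reciprocity: 13 ≡ 1 and 85 ≡ 1 (mod 4), so (13/85) = +(85/13).
Reduce top mod 13: now compute (7/13).
Reciprocity: 7 ≡ 3 and 13 ≡ 1 (mod 4), so (7/13) = +(13/7).
Reduce top mod 7: now compute (6/7).
Pull out 2: since 7 ≡ 7 (mod 8), (2/7) = +1.
Reciprocity: 3 ≡ 3 and 7 ≡ 3 (mod 4), so (3/7) = −(7/3).
Reduce top mod 3: now compute (1/3).
Reached (1/3) = 1. Collecting the sign flips along the way, the symbol is +1.

1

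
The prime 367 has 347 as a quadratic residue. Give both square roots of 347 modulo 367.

Since 367 ≡ 3 (mod 4), a square root of 347 is 347^((367+1)/4) = 347^92 mod 367.
Repeated squaring: 347^2≡33, 347^4≡355, 347^8≡144, 347^16≡184, 347^32≡92, 347^64≡23 (mod 367).
347^92 = 347^(64+16+8+4) ≡ 313 (mod 367).
Check: 313² = 97969 ≡ 347 (mod 367). The two roots are 54 and 313.

54, 313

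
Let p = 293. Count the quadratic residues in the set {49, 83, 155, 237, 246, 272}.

4

(49/293) = +1 → QR.
(83/293) = +1 → QR.
(155/293) = -1 → non-residue.
(237/293) = +1 → QR.
(246/293) = -1 → non-residue.
(272/293) = +1 → QR.
Total quadratic residues among the 6: 4.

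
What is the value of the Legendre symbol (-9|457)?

1

First reduce: -9 ≡ 448 (mod 457).
Pull out 2^6: since 457 ≡ 1 (mod 8), (2/457) = +1, so (2/457)^6 = +1.
Reciprocity: 7 ≡ 3 and 457 ≡ 1 (mod 4), so (7/457) = +(457/7).
Reduce top mod 7: now compute (2/7).
Pull out 2: since 7 ≡ 7 (mod 8), (2/7) = +1.
Reached (1/7) = 1. Collecting the sign flips along the way, the symbol is +1.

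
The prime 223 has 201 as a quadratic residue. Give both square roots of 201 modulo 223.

76, 147

Since 223 ≡ 3 (mod 4), a square root of 201 is 201^((223+1)/4) = 201^56 mod 223.
Repeated squaring: 201^2≡38, 201^4≡106, 201^8≡86, 201^16≡37, 201^32≡31 (mod 223).
201^56 = 201^(32+16+8) ≡ 76 (mod 223).
Check: 76² = 5776 ≡ 201 (mod 223). The two roots are 76 and 147.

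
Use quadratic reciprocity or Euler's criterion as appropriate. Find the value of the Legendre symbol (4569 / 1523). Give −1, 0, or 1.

First reduce: 4569 ≡ 0 (mod 1523).
Top reduces to 0: gcd > 1, so the symbol is 0.

0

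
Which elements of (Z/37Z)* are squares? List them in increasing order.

1, 3, 4, 7, 9, 10, 11, 12, 16, 21, 25, 26, 27, 28, 30, 33, 34, 36

Square k = 1,…,18 (k and 37−k give the same square):
1²=1, 2²=4, 3²=9, 4²=16, 5²=25, 6²=36, 7²≡12, 8²≡27, 9²≡7, 10²≡26, 11²≡10, 12²≡33, 13²≡21, 14²≡11, 15²≡3, 16²≡34, 17²≡30, 18²≡28 (mod 37).
So the quadratic residues mod 37 are {1, 3, 4, 7, 9, 10, 11, 12, 16, 21, 25, 26, 27, 28, 30, 33, 34, 36}.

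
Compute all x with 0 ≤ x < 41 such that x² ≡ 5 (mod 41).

41 ≡ 1 (mod 4), so we find a root by search.
Trying successive values, 13² = 169 ≡ 5 (mod 41). The other root is 41 − 13 = 28.

13, 28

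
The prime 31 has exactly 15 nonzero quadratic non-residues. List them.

3,6,11,12,13,15,17,21,22,23,24,26,27,29,30

Square k = 1,…,15 (k and 31−k give the same square):
1²=1, 2²=4, 3²=9, 4²=16, 5²=25, 6²≡5, 7²≡18, 8²≡2, 9²≡19, 10²≡7, 11²≡28, 12²≡20, 13²≡14, 14²≡10, 15²≡8 (mod 31).
The residues are {1, 2, 4, 5, 7, 8, 9, 10, 14, 16, 18, 19, 20, 25, 28}; the non-residues are the remaining 15 nonzero classes.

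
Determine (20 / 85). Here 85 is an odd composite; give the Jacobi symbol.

0

Pull out 2^2: since 85 ≡ 5 (mod 8), (2/85) = -1, so (2/85)^2 = +1.
Reciprocity: 5 ≡ 1 and 85 ≡ 1 (mod 4), so (5/85) = +(85/5).
Reduce top mod 5: now compute (0/5).
Top reduces to 0: gcd > 1, so the symbol is 0.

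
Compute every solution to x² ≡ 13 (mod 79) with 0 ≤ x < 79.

31, 48

Since 79 ≡ 3 (mod 4), a square root of 13 is 13^((79+1)/4) = 13^20 mod 79.
Repeated squaring: 13^2≡11, 13^4≡42, 13^8≡26, 13^16≡44 (mod 79).
13^20 = 13^(16+4) ≡ 31 (mod 79).
Check: 31² = 961 ≡ 13 (mod 79). The two roots are 31 and 48.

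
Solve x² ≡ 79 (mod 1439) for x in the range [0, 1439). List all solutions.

Since 1439 ≡ 3 (mod 4), a square root of 79 is 79^((1439+1)/4) = 79^360 mod 1439.
Repeated squaring: 79^2≡485, 79^4≡668, 79^8≡134, 79^16≡688, 79^32≡1352, 79^64≡374, 79^128≡293, 79^256≡948 (mod 1439).
79^360 = 79^(256+64+32+8) ≡ 555 (mod 1439).
Check: 555² = 308025 ≡ 79 (mod 1439). The two roots are 555 and 884.

555, 884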